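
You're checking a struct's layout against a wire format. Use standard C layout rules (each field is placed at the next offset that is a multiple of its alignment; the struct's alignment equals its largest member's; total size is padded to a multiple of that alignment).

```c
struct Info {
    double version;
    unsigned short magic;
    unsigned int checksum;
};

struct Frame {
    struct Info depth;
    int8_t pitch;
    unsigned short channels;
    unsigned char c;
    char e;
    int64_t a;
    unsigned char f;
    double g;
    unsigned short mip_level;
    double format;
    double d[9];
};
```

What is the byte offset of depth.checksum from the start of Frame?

12

Info: version at 0 (size 8, align 8) → ends 8; magic at 8 (size 2, align 2) → ends 10; pad 2 to align 4 for checksum; checksum at 12 (size 4, align 4) → ends 16; total 16 bytes, alignment 8
depth at 0 (size 16, align 8) → ends 16
within Info: checksum at 12
0 + 12 = 12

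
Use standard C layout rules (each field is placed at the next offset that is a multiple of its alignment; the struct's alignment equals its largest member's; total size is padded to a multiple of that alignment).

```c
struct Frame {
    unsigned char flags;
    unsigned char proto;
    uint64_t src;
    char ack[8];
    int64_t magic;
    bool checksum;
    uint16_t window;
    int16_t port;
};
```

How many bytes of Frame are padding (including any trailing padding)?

flags at 0 (size 1, align 1) → ends 1
proto at 1 (size 1, align 1) → ends 2
pad 6 to align 8 for src
src at 8 (size 8, align 8) → ends 16
ack at 16 (size 8, align 1) → ends 24
magic at 24 (size 8, align 8) → ends 32
checksum at 32 (size 1, align 1) → ends 33
pad 1 to align 2 for window
window at 34 (size 2, align 2) → ends 36
port at 36 (size 2, align 2) → ends 38
tail pad 2 to reach multiple of 8
total 40 bytes, alignment 8
data bytes 31, size 40 → padding 9

9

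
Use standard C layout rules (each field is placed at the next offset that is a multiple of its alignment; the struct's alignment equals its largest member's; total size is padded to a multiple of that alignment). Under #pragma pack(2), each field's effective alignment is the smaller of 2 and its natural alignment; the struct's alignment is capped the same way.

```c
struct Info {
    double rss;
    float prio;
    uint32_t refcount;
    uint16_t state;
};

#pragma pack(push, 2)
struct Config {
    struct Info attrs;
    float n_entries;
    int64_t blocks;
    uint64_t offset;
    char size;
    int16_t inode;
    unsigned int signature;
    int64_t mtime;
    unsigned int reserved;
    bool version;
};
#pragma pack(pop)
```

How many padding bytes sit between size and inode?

Info: rss at 0 (size 8, align 8) → ends 8; prio at 8 (size 4, align 4) → ends 12; refcount at 12 (size 4, align 4) → ends 16; state at 16 (size 2, align 2) → ends 18; tail pad 6 to reach multiple of 8; total 24 bytes, alignment 8
attrs at 0 (size 24, align 2) → ends 24
n_entries at 24 (size 4, align 2) → ends 28
blocks at 28 (size 8, align 2) → ends 36
offset at 36 (size 8, align 2) → ends 44
size at 44 (size 1, align 1) → ends 45
pad 1 to align 2 for inode
inode at 46 (size 2, align 2) → ends 48

1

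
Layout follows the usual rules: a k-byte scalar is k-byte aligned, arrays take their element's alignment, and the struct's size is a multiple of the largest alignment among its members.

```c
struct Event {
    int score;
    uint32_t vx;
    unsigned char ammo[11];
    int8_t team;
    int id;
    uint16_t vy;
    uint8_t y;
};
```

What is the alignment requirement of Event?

member alignments: score=4, vx=4, ammo=1, team=1, id=4, vy=2, y=1
max = 4

4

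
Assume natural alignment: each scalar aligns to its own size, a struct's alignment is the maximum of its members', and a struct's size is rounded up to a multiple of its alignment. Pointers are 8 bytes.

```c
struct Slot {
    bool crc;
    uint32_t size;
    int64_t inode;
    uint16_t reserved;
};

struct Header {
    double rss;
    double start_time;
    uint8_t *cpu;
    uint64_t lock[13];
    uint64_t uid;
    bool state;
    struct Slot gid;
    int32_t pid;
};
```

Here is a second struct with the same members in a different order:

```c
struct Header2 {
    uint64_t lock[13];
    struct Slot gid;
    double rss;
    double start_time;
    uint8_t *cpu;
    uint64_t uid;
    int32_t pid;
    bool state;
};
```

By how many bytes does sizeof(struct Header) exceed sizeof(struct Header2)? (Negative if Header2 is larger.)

Slot: @0: crc [1B, align 1] → 1; +3 pad (align 4); @4: size [4B, align 4] → 8; @8: inode [8B, align 8] → 16; @16: reserved [2B, align 2] → 18; +6 tail pad (align 8); size 24, align 8
@0: rss [8B, align 8] → 8
@8: start_time [8B, align 8] → 16
@16: cpu [8B, align 8] → 24
@24: lock [104B, align 8] → 128
@128: uid [8B, align 8] → 136
@136: state [1B, align 1] → 137
+7 pad (align 8)
@144: gid [24B, align 8] → 168
@168: pid [4B, align 4] → 172
+4 tail pad (align 8)
size 176, align 8
— Header2 —
@0: lock [104B, align 8] → 104
@104: gid [24B, align 8] → 128
@128: rss [8B, align 8] → 136
@136: start_time [8B, align 8] → 144
@144: cpu [8B, align 8] → 152
@152: uid [8B, align 8] → 160
@160: pid [4B, align 4] → 164
@164: state [1B, align 1] → 165
+3 tail pad (align 8)
size 168, align 8
176 − 168 = 8

8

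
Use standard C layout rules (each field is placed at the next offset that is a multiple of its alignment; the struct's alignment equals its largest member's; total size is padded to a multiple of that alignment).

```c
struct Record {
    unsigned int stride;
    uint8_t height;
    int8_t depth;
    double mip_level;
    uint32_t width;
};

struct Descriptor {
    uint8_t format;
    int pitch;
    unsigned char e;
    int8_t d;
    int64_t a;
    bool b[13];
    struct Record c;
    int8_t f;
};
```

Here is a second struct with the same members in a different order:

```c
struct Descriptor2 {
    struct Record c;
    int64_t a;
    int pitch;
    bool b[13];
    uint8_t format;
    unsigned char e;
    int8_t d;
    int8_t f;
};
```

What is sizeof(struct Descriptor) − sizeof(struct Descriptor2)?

Record: stride at 0 (size 4, align 4) → ends 4; height at 4 (size 1, align 1) → ends 5; depth at 5 (size 1, align 1) → ends 6; pad 2 to align 8 for mip_level; mip_level at 8 (size 8, align 8) → ends 16; width at 16 (size 4, align 4) → ends 20; tail pad 4 to reach multiple of 8; total 24 bytes, alignment 8
format at 0 (size 1, align 1) → ends 1
pad 3 to align 4 for pitch
pitch at 4 (size 4, align 4) → ends 8
e at 8 (size 1, align 1) → ends 9
d at 9 (size 1, align 1) → ends 10
pad 6 to align 8 for a
a at 16 (size 8, align 8) → ends 24
b at 24 (size 13, align 1) → ends 37
pad 3 to align 8 for c
c at 40 (size 24, align 8) → ends 64
f at 64 (size 1, align 1) → ends 65
tail pad 7 to reach multiple of 8
total 72 bytes, alignment 8
— Descriptor2 —
c at 0 (size 24, align 8) → ends 24
a at 24 (size 8, align 8) → ends 32
pitch at 32 (size 4, align 4) → ends 36
b at 36 (size 13, align 1) → ends 49
format at 49 (size 1, align 1) → ends 50
e at 50 (size 1, align 1) → ends 51
d at 51 (size 1, align 1) → ends 52
f at 52 (size 1, align 1) → ends 53
tail pad 3 to reach multiple of 8
total 56 bytes, alignment 8
72 − 56 = 16

16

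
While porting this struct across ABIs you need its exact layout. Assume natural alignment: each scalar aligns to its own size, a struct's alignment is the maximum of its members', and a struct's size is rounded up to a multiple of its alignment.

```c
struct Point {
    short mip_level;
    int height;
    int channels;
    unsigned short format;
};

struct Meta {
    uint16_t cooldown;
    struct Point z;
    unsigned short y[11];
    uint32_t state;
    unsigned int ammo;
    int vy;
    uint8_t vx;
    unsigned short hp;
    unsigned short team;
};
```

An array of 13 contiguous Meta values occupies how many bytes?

832

Point: mip_level at 0 (size 2, align 2) → ends 2; pad 2 to align 4 for height; height at 4 (size 4, align 4) → ends 8; channels at 8 (size 4, align 4) → ends 12; format at 12 (size 2, align 2) → ends 14; tail pad 2 to reach multiple of 4; total 16 bytes, alignment 4
cooldown at 0 (size 2, align 2) → ends 2
pad 2 to align 4 for z
z at 4 (size 16, align 4) → ends 20
y at 20 (size 22, align 2) → ends 42
pad 2 to align 4 for state
state at 44 (size 4, align 4) → ends 48
ammo at 48 (size 4, align 4) → ends 52
vy at 52 (size 4, align 4) → ends 56
vx at 56 (size 1, align 1) → ends 57
pad 1 to align 2 for hp
hp at 58 (size 2, align 2) → ends 60
team at 60 (size 2, align 2) → ends 62
tail pad 2 to reach multiple of 4
total 64 bytes, alignment 4
array of 13: 13 × 64 = 832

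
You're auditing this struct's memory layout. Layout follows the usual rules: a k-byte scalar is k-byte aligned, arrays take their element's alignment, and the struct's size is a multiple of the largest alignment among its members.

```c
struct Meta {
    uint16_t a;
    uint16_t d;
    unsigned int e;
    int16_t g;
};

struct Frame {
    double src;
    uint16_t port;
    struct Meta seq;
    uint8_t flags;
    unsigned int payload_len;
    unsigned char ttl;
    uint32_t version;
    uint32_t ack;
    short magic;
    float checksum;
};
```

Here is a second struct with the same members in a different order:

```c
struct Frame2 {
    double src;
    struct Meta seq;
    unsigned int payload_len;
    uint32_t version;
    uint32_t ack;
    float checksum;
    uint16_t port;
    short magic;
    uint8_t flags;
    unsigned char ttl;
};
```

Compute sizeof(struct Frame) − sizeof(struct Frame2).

8

Meta: @0: a [2B, align 2] → 2; @2: d [2B, align 2] → 4; @4: e [4B, align 4] → 8; @8: g [2B, align 2] → 10; +2 tail pad (align 4); size 12, align 4
@0: src [8B, align 8] → 8
@8: port [2B, align 2] → 10
+2 pad (align 4)
@12: seq [12B, align 4] → 24
@24: flags [1B, align 1] → 25
+3 pad (align 4)
@28: payload_len [4B, align 4] → 32
@32: ttl [1B, align 1] → 33
+3 pad (align 4)
@36: version [4B, align 4] → 40
@40: ack [4B, align 4] → 44
@44: magic [2B, align 2] → 46
+2 pad (align 4)
@48: checksum [4B, align 4] → 52
+4 tail pad (align 8)
size 56, align 8
— Frame2 —
@0: src [8B, align 8] → 8
@8: seq [12B, align 4] → 20
@20: payload_len [4B, align 4] → 24
@24: version [4B, align 4] → 28
@28: ack [4B, align 4] → 32
@32: checksum [4B, align 4] → 36
@36: port [2B, align 2] → 38
@38: magic [2B, align 2] → 40
@40: flags [1B, align 1] → 41
@41: ttl [1B, align 1] → 42
+6 tail pad (align 8)
size 48, align 8
56 − 48 = 8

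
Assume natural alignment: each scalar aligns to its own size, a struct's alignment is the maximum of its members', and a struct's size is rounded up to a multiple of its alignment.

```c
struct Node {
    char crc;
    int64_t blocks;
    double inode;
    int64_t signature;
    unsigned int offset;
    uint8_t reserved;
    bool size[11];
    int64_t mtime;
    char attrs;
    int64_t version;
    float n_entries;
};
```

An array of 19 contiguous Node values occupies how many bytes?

1520

@0: crc [1B, align 1] → 1
+7 pad (align 8)
@8: blocks [8B, align 8] → 16
@16: inode [8B, align 8] → 24
@24: signature [8B, align 8] → 32
@32: offset [4B, align 4] → 36
@36: reserved [1B, align 1] → 37
@37: size [11B, align 1] → 48
@48: mtime [8B, align 8] → 56
@56: attrs [1B, align 1] → 57
+7 pad (align 8)
@64: version [8B, align 8] → 72
@72: n_entries [4B, align 4] → 76
+4 tail pad (align 8)
size 80, align 8
array of 19: 19 × 80 = 1520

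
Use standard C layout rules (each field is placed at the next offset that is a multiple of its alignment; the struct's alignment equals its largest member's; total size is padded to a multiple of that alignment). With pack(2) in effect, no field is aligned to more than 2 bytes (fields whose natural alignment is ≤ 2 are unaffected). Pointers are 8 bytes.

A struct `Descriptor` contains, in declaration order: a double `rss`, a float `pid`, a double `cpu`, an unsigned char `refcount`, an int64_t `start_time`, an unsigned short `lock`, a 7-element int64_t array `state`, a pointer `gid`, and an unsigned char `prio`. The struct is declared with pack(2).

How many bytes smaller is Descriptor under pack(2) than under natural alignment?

natural layout:
  0..8  rss  (8B, 8-aligned)
  8..12  pid  (4B, 4-aligned)
  12..16  -- padding (4B)
  16..24  cpu  (8B, 8-aligned)
  24..25  refcount  (1B, 1-aligned)
  25..32  -- padding (7B)
  32..40  start_time  (8B, 8-aligned)
  40..42  lock  (2B, 2-aligned)
  42..48  -- padding (6B)
  48..104  state  (56B, 8-aligned)
  104..112  gid  (8B, 8-aligned)
  112..113  prio  (1B, 1-aligned)
  113..120  -- tail padding (7B)
  sizeof = 120, alignof = 8
packed(2) layout:
  0..8  rss  (8B, 2-aligned)
  8..12  pid  (4B, 2-aligned)
  12..20  cpu  (8B, 2-aligned)
  20..21  refcount  (1B, 1-aligned)
  21..22  -- padding (1B)
  22..30  start_time  (8B, 2-aligned)
  30..32  lock  (2B, 2-aligned)
  32..88  state  (56B, 2-aligned)
  88..96  gid  (8B, 2-aligned)
  96..97  prio  (1B, 1-aligned)
  97..98  -- tail padding (1B)
  sizeof = 98, alignof = 2
120 − 98 = 22

22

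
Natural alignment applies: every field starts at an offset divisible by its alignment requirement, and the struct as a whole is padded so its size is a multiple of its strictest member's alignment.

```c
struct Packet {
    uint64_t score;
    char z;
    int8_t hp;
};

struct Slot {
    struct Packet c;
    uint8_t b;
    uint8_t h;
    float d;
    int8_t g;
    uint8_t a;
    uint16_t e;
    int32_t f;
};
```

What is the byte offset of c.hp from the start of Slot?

9

Packet: 0..8  score  (8B, 8-aligned); 8..9  z  (1B, 1-aligned); 9..10  hp  (1B, 1-aligned); 10..16  -- tail padding (6B); sizeof = 16, alignof = 8
0..16  c  (16B, 8-aligned)
within Packet: hp at 9
0 + 9 = 9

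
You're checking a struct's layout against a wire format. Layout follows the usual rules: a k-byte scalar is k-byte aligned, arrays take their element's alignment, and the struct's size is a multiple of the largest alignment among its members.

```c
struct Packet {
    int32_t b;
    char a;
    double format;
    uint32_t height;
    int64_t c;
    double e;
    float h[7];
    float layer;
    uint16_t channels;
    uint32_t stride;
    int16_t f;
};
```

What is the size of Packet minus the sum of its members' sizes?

b at 0 (size 4, align 4) → ends 4
a at 4 (size 1, align 1) → ends 5
pad 3 to align 8 for format
format at 8 (size 8, align 8) → ends 16
height at 16 (size 4, align 4) → ends 20
pad 4 to align 8 for c
c at 24 (size 8, align 8) → ends 32
e at 32 (size 8, align 8) → ends 40
h at 40 (size 28, align 4) → ends 68
layer at 68 (size 4, align 4) → ends 72
channels at 72 (size 2, align 2) → ends 74
pad 2 to align 4 for stride
stride at 76 (size 4, align 4) → ends 80
f at 80 (size 2, align 2) → ends 82
tail pad 6 to reach multiple of 8
total 88 bytes, alignment 8
data bytes 73, size 88 → padding 15

15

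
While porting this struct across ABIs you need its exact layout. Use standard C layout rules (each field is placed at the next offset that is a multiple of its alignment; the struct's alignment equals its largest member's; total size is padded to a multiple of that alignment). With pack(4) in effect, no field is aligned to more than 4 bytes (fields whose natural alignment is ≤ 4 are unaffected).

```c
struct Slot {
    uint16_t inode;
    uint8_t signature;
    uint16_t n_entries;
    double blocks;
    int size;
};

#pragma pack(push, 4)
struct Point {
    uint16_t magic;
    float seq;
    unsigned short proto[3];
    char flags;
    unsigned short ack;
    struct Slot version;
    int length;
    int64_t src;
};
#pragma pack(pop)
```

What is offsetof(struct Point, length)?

Slot: @0: inode [2B, align 2] → 2; @2: signature [1B, align 1] → 3; +1 pad (align 2); @4: n_entries [2B, align 2] → 6; +2 pad (align 8); @8: blocks [8B, align 8] → 16; @16: size [4B, align 4] → 20; +4 tail pad (align 8); size 24, align 8
@0: magic [2B, align 2] → 2
+2 pad (align 4)
@4: seq [4B, align 4] → 8
@8: proto [6B, align 2] → 14
@14: flags [1B, align 1] → 15
+1 pad (align 2)
@16: ack [2B, align 2] → 18
+2 pad (align 4)
@20: version [24B, align 4] → 44
@44: length [4B, align 4] → 48

44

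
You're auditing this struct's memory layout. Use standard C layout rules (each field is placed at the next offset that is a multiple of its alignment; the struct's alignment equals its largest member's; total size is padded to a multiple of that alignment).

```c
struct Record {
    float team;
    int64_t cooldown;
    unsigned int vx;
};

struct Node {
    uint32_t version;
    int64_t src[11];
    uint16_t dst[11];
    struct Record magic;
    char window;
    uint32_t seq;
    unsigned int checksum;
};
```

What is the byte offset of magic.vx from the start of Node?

136

Record: 0..4  team  (4B, 4-aligned); 4..8  -- padding (4B); 8..16  cooldown  (8B, 8-aligned); 16..20  vx  (4B, 4-aligned); 20..24  -- tail padding (4B); sizeof = 24, alignof = 8
0..4  version  (4B, 4-aligned)
4..8  -- padding (4B)
8..96  src  (88B, 8-aligned)
96..118  dst  (22B, 2-aligned)
118..120  -- padding (2B)
120..144  magic  (24B, 8-aligned)
within Record: vx at 16
120 + 16 = 136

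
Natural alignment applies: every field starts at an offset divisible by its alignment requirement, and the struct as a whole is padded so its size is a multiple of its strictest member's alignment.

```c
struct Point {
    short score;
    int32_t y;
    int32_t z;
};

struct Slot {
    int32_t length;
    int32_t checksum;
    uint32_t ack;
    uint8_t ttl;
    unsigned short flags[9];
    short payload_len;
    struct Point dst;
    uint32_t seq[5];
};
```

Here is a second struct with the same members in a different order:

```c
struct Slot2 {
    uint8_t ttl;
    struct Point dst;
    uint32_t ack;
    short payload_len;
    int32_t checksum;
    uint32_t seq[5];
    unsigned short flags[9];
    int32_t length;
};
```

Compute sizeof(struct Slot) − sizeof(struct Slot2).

Point: @0: score [2B, align 2] → 2; +2 pad (align 4); @4: y [4B, align 4] → 8; @8: z [4B, align 4] → 12; size 12, align 4
@0: length [4B, align 4] → 4
@4: checksum [4B, align 4] → 8
@8: ack [4B, align 4] → 12
@12: ttl [1B, align 1] → 13
+1 pad (align 2)
@14: flags [18B, align 2] → 32
@32: payload_len [2B, align 2] → 34
+2 pad (align 4)
@36: dst [12B, align 4] → 48
@48: seq [20B, align 4] → 68
size 68, align 4
— Slot2 —
@0: ttl [1B, align 1] → 1
+3 pad (align 4)
@4: dst [12B, align 4] → 16
@16: ack [4B, align 4] → 20
@20: payload_len [2B, align 2] → 22
+2 pad (align 4)
@24: checksum [4B, align 4] → 28
@28: seq [20B, align 4] → 48
@48: flags [18B, align 2] → 66
+2 pad (align 4)
@68: length [4B, align 4] → 72
size 72, align 4
68 − 72 = -4

-4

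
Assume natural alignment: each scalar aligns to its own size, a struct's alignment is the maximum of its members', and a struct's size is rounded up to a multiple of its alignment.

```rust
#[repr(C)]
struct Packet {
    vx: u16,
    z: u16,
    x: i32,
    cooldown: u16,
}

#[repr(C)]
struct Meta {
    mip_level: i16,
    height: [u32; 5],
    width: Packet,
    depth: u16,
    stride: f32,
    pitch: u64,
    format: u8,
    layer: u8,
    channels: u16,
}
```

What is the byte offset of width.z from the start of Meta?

26

Packet: @0: vx [2B, align 2] → 2; @2: z [2B, align 2] → 4; @4: x [4B, align 4] → 8; @8: cooldown [2B, align 2] → 10; +2 tail pad (align 4); size 12, align 4
@0: mip_level [2B, align 2] → 2
+2 pad (align 4)
@4: height [20B, align 4] → 24
@24: width [12B, align 4] → 36
within Packet: z at 2
24 + 2 = 26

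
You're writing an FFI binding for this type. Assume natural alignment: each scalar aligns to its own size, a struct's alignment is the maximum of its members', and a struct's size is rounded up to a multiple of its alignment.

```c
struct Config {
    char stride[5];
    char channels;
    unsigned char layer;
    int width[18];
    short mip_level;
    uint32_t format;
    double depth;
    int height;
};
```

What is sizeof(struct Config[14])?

0..5  stride  (5B, 1-aligned)
5..6  channels  (1B, 1-aligned)
6..7  layer  (1B, 1-aligned)
7..8  -- padding (1B)
8..80  width  (72B, 4-aligned)
80..82  mip_level  (2B, 2-aligned)
82..84  -- padding (2B)
84..88  format  (4B, 4-aligned)
88..96  depth  (8B, 8-aligned)
96..100  height  (4B, 4-aligned)
100..104  -- tail padding (4B)
sizeof = 104, alignof = 8
array of 14: 14 × 104 = 1456

1456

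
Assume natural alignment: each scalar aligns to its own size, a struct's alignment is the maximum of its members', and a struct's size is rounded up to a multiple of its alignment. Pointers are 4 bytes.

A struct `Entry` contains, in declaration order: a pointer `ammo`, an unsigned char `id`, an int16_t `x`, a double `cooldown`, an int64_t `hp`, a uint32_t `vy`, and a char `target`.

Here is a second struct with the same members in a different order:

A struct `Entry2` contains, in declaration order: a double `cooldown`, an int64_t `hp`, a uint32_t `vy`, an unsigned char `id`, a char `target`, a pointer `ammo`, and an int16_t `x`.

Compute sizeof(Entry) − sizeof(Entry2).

ammo at 0 (size 4, align 4) → ends 4
id at 4 (size 1, align 1) → ends 5
pad 1 to align 2 for x
x at 6 (size 2, align 2) → ends 8
cooldown at 8 (size 8, align 8) → ends 16
hp at 16 (size 8, align 8) → ends 24
vy at 24 (size 4, align 4) → ends 28
target at 28 (size 1, align 1) → ends 29
tail pad 3 to reach multiple of 8
total 32 bytes, alignment 8
— Entry2 —
cooldown at 0 (size 8, align 8) → ends 8
hp at 8 (size 8, align 8) → ends 16
vy at 16 (size 4, align 4) → ends 20
id at 20 (size 1, align 1) → ends 21
target at 21 (size 1, align 1) → ends 22
pad 2 to align 4 for ammo
ammo at 24 (size 4, align 4) → ends 28
x at 28 (size 2, align 2) → ends 30
tail pad 2 to reach multiple of 8
total 32 bytes, alignment 8
32 − 32 = 0

0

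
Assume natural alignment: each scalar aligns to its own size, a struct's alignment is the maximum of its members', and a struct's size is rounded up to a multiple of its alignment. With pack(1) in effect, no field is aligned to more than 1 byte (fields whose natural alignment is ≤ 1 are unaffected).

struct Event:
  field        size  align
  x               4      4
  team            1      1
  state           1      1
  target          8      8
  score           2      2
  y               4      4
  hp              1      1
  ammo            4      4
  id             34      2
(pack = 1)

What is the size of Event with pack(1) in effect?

59

@0: x [4B, align 1] → 4
@4: team [1B, align 1] → 5
@5: state [1B, align 1] → 6
@6: target [8B, align 1] → 14
@14: score [2B, align 1] → 16
@16: y [4B, align 1] → 20
@20: hp [1B, align 1] → 21
@21: ammo [4B, align 1] → 25
@25: id [34B, align 1] → 59
size 59, align 1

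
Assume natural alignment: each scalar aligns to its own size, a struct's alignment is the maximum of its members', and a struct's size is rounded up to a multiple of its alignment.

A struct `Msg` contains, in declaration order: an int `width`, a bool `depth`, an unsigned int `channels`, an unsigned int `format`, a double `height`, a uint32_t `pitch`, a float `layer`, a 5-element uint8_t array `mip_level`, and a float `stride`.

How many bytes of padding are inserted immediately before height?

0

@0: width [4B, align 4] → 4
@4: depth [1B, align 1] → 5
+3 pad (align 4)
@8: channels [4B, align 4] → 12
@12: format [4B, align 4] → 16
@16: height [8B, align 8] → 24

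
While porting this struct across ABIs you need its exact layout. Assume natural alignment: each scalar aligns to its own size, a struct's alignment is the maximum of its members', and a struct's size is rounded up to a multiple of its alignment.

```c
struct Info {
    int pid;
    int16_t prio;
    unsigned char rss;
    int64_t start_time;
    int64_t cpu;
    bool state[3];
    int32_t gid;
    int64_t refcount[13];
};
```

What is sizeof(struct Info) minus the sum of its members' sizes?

@0: pid [4B, align 4] → 4
@4: prio [2B, align 2] → 6
@6: rss [1B, align 1] → 7
+1 pad (align 8)
@8: start_time [8B, align 8] → 16
@16: cpu [8B, align 8] → 24
@24: state [3B, align 1] → 27
+1 pad (align 4)
@28: gid [4B, align 4] → 32
@32: refcount [104B, align 8] → 136
size 136, align 8
data bytes 134, size 136 → padding 2

2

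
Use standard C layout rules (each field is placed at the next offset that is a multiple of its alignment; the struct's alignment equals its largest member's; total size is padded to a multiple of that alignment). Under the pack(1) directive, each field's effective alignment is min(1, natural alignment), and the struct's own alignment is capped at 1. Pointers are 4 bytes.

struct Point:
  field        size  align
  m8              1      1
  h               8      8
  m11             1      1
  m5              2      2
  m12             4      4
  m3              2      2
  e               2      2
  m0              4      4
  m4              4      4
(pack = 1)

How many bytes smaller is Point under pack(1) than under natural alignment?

natural layout:
  @0: m8 [1B, align 1] → 1
  +7 pad (align 8)
  @8: h [8B, align 8] → 16
  @16: m11 [1B, align 1] → 17
  +1 pad (align 2)
  @18: m5 [2B, align 2] → 20
  @20: m12 [4B, align 4] → 24
  @24: m3 [2B, align 2] → 26
  @26: e [2B, align 2] → 28
  @28: m0 [4B, align 4] → 32
  @32: m4 [4B, align 4] → 36
  +4 tail pad (align 8)
  size 40, align 8
packed(1) layout:
  @0: m8 [1B, align 1] → 1
  @1: h [8B, align 1] → 9
  @9: m11 [1B, align 1] → 10
  @10: m5 [2B, align 1] → 12
  @12: m12 [4B, align 1] → 16
  @16: m3 [2B, align 1] → 18
  @18: e [2B, align 1] → 20
  @20: m0 [4B, align 1] → 24
  @24: m4 [4B, align 1] → 28
  size 28, align 1
40 − 28 = 12

12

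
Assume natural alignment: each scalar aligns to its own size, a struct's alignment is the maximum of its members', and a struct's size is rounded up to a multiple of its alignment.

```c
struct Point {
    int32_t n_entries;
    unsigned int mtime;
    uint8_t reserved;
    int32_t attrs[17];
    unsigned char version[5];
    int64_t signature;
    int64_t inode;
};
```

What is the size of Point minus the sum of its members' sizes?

6

@0: n_entries [4B, align 4] → 4
@4: mtime [4B, align 4] → 8
@8: reserved [1B, align 1] → 9
+3 pad (align 4)
@12: attrs [68B, align 4] → 80
@80: version [5B, align 1] → 85
+3 pad (align 8)
@88: signature [8B, align 8] → 96
@96: inode [8B, align 8] → 104
size 104, align 8
data bytes 98, size 104 → padding 6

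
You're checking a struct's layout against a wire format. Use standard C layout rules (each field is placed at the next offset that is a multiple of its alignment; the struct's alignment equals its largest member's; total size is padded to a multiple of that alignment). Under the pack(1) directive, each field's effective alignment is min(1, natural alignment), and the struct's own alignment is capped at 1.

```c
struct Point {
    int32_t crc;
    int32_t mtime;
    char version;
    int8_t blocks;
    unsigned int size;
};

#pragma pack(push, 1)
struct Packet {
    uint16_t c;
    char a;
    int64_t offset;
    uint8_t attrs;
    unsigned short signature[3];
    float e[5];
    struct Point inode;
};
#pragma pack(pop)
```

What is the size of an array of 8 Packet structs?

432

Point: 0..4  crc  (4B, 4-aligned); 4..8  mtime  (4B, 4-aligned); 8..9  version  (1B, 1-aligned); 9..10  blocks  (1B, 1-aligned); 10..12  -- padding (2B); 12..16  size  (4B, 4-aligned); sizeof = 16, alignof = 4
0..2  c  (2B, 1-aligned)
2..3  a  (1B, 1-aligned)
3..11  offset  (8B, 1-aligned)
11..12  attrs  (1B, 1-aligned)
12..18  signature  (6B, 1-aligned)
18..38  e  (20B, 1-aligned)
38..54  inode  (16B, 1-aligned)
sizeof = 54, alignof = 1
array of 8: 8 × 54 = 432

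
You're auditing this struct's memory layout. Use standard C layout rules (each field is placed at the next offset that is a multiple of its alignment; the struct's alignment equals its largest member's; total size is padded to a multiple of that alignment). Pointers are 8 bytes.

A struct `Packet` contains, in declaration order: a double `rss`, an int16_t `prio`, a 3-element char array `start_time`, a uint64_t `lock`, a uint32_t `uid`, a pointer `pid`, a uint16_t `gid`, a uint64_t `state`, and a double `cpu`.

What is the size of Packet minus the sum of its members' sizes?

0..8  rss  (8B, 8-aligned)
8..10  prio  (2B, 2-aligned)
10..13  start_time  (3B, 1-aligned)
13..16  -- padding (3B)
16..24  lock  (8B, 8-aligned)
24..28  uid  (4B, 4-aligned)
28..32  -- padding (4B)
32..40  pid  (8B, 8-aligned)
40..42  gid  (2B, 2-aligned)
42..48  -- padding (6B)
48..56  state  (8B, 8-aligned)
56..64  cpu  (8B, 8-aligned)
sizeof = 64, alignof = 8
data bytes 51, size 64 → padding 13

13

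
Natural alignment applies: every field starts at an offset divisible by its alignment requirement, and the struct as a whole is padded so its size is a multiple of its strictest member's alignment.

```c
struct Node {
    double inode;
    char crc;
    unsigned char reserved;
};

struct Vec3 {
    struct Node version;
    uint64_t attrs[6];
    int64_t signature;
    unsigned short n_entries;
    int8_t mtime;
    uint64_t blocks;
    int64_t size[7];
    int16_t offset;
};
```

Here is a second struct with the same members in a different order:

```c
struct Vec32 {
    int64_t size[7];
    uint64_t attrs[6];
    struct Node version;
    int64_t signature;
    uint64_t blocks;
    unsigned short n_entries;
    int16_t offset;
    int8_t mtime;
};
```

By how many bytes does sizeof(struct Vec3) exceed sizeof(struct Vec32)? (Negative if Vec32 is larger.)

8

Node: inode at 0 (size 8, align 8) → ends 8; crc at 8 (size 1, align 1) → ends 9; reserved at 9 (size 1, align 1) → ends 10; tail pad 6 to reach multiple of 8; total 16 bytes, alignment 8
version at 0 (size 16, align 8) → ends 16
attrs at 16 (size 48, align 8) → ends 64
signature at 64 (size 8, align 8) → ends 72
n_entries at 72 (size 2, align 2) → ends 74
mtime at 74 (size 1, align 1) → ends 75
pad 5 to align 8 for blocks
blocks at 80 (size 8, align 8) → ends 88
size at 88 (size 56, align 8) → ends 144
offset at 144 (size 2, align 2) → ends 146
tail pad 6 to reach multiple of 8
total 152 bytes, alignment 8
— Vec32 —
size at 0 (size 56, align 8) → ends 56
attrs at 56 (size 48, align 8) → ends 104
version at 104 (size 16, align 8) → ends 120
signature at 120 (size 8, align 8) → ends 128
blocks at 128 (size 8, align 8) → ends 136
n_entries at 136 (size 2, align 2) → ends 138
offset at 138 (size 2, align 2) → ends 140
mtime at 140 (size 1, align 1) → ends 141
tail pad 3 to reach multiple of 8
total 144 bytes, alignment 8
152 − 144 = 8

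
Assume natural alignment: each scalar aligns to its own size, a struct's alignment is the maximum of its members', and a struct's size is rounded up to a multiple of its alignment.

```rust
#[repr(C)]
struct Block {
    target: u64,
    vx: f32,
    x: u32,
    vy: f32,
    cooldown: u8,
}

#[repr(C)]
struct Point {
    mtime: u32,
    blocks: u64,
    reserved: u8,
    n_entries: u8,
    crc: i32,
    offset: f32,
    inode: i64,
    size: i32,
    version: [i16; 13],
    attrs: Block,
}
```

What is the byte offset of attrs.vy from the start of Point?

Block: @0: target [8B, align 8] → 8; @8: vx [4B, align 4] → 12; @12: x [4B, align 4] → 16; @16: vy [4B, align 4] → 20; @20: cooldown [1B, align 1] → 21; +3 tail pad (align 8); size 24, align 8
@0: mtime [4B, align 4] → 4
+4 pad (align 8)
@8: blocks [8B, align 8] → 16
@16: reserved [1B, align 1] → 17
@17: n_entries [1B, align 1] → 18
+2 pad (align 4)
@20: crc [4B, align 4] → 24
@24: offset [4B, align 4] → 28
+4 pad (align 8)
@32: inode [8B, align 8] → 40
@40: size [4B, align 4] → 44
@44: version [26B, align 2] → 70
+2 pad (align 8)
@72: attrs [24B, align 8] → 96
within Block: vy at 16
72 + 16 = 88

88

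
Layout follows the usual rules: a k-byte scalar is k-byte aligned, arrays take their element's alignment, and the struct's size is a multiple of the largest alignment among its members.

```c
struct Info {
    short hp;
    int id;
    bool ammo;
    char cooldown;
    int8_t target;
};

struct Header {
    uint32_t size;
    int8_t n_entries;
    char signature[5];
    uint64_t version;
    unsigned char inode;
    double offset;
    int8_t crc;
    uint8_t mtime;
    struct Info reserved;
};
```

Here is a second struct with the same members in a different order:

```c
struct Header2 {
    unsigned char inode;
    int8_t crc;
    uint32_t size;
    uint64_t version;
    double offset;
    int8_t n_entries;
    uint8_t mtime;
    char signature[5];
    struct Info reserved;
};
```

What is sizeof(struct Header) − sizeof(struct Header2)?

8

Info: @0: hp [2B, align 2] → 2; +2 pad (align 4); @4: id [4B, align 4] → 8; @8: ammo [1B, align 1] → 9; @9: cooldown [1B, align 1] → 10; @10: target [1B, align 1] → 11; +1 tail pad (align 4); size 12, align 4
@0: size [4B, align 4] → 4
@4: n_entries [1B, align 1] → 5
@5: signature [5B, align 1] → 10
+6 pad (align 8)
@16: version [8B, align 8] → 24
@24: inode [1B, align 1] → 25
+7 pad (align 8)
@32: offset [8B, align 8] → 40
@40: crc [1B, align 1] → 41
@41: mtime [1B, align 1] → 42
+2 pad (align 4)
@44: reserved [12B, align 4] → 56
size 56, align 8
— Header2 —
@0: inode [1B, align 1] → 1
@1: crc [1B, align 1] → 2
+2 pad (align 4)
@4: size [4B, align 4] → 8
@8: version [8B, align 8] → 16
@16: offset [8B, align 8] → 24
@24: n_entries [1B, align 1] → 25
@25: mtime [1B, align 1] → 26
@26: signature [5B, align 1] → 31
+1 pad (align 4)
@32: reserved [12B, align 4] → 44
+4 tail pad (align 8)
size 48, align 8
56 − 48 = 8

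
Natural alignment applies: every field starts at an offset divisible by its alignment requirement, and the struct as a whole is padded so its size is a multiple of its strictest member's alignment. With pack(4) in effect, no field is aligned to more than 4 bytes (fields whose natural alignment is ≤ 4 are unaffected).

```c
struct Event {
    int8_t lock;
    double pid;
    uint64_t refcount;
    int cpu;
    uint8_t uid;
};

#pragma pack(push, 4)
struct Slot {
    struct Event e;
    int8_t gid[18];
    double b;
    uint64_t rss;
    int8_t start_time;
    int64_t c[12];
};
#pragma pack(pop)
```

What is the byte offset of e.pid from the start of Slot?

8

Event: lock at 0 (size 1, align 1) → ends 1; pad 7 to align 8 for pid; pid at 8 (size 8, align 8) → ends 16; refcount at 16 (size 8, align 8) → ends 24; cpu at 24 (size 4, align 4) → ends 28; uid at 28 (size 1, align 1) → ends 29; tail pad 3 to reach multiple of 8; total 32 bytes, alignment 8
e at 0 (size 32, align 4) → ends 32
within Event: pid at 8
0 + 8 = 8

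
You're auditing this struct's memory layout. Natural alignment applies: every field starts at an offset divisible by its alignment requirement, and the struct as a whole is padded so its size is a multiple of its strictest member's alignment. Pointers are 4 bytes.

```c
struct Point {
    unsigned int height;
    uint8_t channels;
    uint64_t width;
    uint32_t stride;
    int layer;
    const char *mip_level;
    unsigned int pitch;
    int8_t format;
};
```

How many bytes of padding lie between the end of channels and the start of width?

3

height at 0 (size 4, align 4) → ends 4
channels at 4 (size 1, align 1) → ends 5
pad 3 to align 8 for width
width at 8 (size 8, align 8) → ends 16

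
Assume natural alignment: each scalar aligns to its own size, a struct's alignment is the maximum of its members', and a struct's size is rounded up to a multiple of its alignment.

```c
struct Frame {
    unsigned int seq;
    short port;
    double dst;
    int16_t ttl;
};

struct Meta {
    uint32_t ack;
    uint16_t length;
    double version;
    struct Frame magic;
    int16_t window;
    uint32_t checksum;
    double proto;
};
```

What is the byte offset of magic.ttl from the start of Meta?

32

Frame: 0..4  seq  (4B, 4-aligned); 4..6  port  (2B, 2-aligned); 6..8  -- padding (2B); 8..16  dst  (8B, 8-aligned); 16..18  ttl  (2B, 2-aligned); 18..24  -- tail padding (6B); sizeof = 24, alignof = 8
0..4  ack  (4B, 4-aligned)
4..6  length  (2B, 2-aligned)
6..8  -- padding (2B)
8..16  version  (8B, 8-aligned)
16..40  magic  (24B, 8-aligned)
within Frame: ttl at 16
16 + 16 = 32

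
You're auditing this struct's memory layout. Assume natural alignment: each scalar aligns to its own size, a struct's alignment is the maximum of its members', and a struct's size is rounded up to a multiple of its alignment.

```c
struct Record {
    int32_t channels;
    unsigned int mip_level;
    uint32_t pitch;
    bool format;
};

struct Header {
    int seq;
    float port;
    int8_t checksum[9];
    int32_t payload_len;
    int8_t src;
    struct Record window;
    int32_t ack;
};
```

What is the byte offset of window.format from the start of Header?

Record: @0: channels [4B, align 4] → 4; @4: mip_level [4B, align 4] → 8; @8: pitch [4B, align 4] → 12; @12: format [1B, align 1] → 13; +3 tail pad (align 4); size 16, align 4
@0: seq [4B, align 4] → 4
@4: port [4B, align 4] → 8
@8: checksum [9B, align 1] → 17
+3 pad (align 4)
@20: payload_len [4B, align 4] → 24
@24: src [1B, align 1] → 25
+3 pad (align 4)
@28: window [16B, align 4] → 44
within Record: format at 12
28 + 12 = 40

40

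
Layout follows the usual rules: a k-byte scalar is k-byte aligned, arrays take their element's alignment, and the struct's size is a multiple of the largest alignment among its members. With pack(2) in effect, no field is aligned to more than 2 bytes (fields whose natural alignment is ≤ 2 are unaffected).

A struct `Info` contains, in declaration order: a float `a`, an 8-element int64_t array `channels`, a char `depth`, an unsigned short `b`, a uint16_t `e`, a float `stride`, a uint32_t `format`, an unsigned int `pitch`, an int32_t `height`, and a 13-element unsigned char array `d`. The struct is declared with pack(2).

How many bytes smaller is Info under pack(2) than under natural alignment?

8

natural layout:
  @0: a [4B, align 4] → 4
  +4 pad (align 8)
  @8: channels [64B, align 8] → 72
  @72: depth [1B, align 1] → 73
  +1 pad (align 2)
  @74: b [2B, align 2] → 76
  @76: e [2B, align 2] → 78
  +2 pad (align 4)
  @80: stride [4B, align 4] → 84
  @84: format [4B, align 4] → 88
  @88: pitch [4B, align 4] → 92
  @92: height [4B, align 4] → 96
  @96: d [13B, align 1] → 109
  +3 tail pad (align 8)
  size 112, align 8
packed(2) layout:
  @0: a [4B, align 2] → 4
  @4: channels [64B, align 2] → 68
  @68: depth [1B, align 1] → 69
  +1 pad (align 2)
  @70: b [2B, align 2] → 72
  @72: e [2B, align 2] → 74
  @74: stride [4B, align 2] → 78
  @78: format [4B, align 2] → 82
  @82: pitch [4B, align 2] → 86
  @86: height [4B, align 2] → 90
  @90: d [13B, align 1] → 103
  +1 tail pad (align 2)
  size 104, align 2
112 − 104 = 8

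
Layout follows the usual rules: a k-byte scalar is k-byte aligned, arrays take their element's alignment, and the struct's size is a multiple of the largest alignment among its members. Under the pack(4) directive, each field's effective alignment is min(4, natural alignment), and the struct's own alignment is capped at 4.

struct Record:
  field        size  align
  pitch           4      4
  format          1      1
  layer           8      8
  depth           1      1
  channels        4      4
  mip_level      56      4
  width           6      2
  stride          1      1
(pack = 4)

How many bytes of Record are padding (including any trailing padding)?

7

0..4  pitch  (4B, 4-aligned)
4..5  format  (1B, 1-aligned)
5..8  -- padding (3B)
8..16  layer  (8B, 4-aligned)
16..17  depth  (1B, 1-aligned)
17..20  -- padding (3B)
20..24  channels  (4B, 4-aligned)
24..80  mip_level  (56B, 4-aligned)
80..86  width  (6B, 2-aligned)
86..87  stride  (1B, 1-aligned)
87..88  -- tail padding (1B)
sizeof = 88, alignof = 4
data bytes 81, size 88 → padding 7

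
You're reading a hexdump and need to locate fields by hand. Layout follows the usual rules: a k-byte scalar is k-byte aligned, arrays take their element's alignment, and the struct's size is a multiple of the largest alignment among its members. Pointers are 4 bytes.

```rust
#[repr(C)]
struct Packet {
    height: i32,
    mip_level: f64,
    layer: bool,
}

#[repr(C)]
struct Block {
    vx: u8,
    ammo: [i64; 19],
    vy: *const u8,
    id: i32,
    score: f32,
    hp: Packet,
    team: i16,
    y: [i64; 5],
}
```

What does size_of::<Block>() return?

Packet: 0..4  height  (4B, 4-aligned); 4..8  -- padding (4B); 8..16  mip_level  (8B, 8-aligned); 16..17  layer  (1B, 1-aligned); 17..24  -- tail padding (7B); sizeof = 24, alignof = 8
0..1  vx  (1B, 1-aligned)
1..8  -- padding (7B)
8..160  ammo  (152B, 8-aligned)
160..164  vy  (4B, 4-aligned)
164..168  id  (4B, 4-aligned)
168..172  score  (4B, 4-aligned)
172..176  -- padding (4B)
176..200  hp  (24B, 8-aligned)
200..202  team  (2B, 2-aligned)
202..208  -- padding (6B)
208..248  y  (40B, 8-aligned)
sizeof = 248, alignof = 8

248 bytes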